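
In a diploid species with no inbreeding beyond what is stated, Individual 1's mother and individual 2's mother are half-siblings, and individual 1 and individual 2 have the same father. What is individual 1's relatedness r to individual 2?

0.3125

Wright's path rule: contributions from independent ancestry routes add.
Individual 1 and individual 2 are related in two ways: half first cousins through their mothers (r = 1/16) and half-sibs through their shared father (r = 1/4).
r = 1/16 + 1/4 = 5/16 = 0.3125.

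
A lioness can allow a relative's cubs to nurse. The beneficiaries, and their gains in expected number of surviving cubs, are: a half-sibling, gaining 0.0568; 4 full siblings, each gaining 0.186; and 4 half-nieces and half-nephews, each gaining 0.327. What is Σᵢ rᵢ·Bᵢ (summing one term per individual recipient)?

0.5497

r to a half-sibling = 1/4 (half-sibs share one parent — one path of length 2: r = (1/2)^2 = 1/4).
r to a full sibling = 1/2 (full sibs share both parents — two paths of length 2: r = 2·(1/2)^2 = 1/2).
r to a half-niece or half-nephew = 1/8 (half-aunt/uncle↔niece/nephew: one path of length 3: r = (1/2)^3 = 1/8).
Summing one r·B term per recipient: 1·0.25·0.0568 + 4·0.5·0.186 + 4·0.125·0.327 = 0.5497.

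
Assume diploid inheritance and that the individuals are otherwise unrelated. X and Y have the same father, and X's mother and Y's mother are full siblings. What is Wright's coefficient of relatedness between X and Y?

With two independent routes of shared ancestry, r is the sum of the two contributions.
X and Y are related in two ways: half-sibs through their shared father (r = 1/4) and first cousins through their mothers (r = 1/8).
r = 1/4 + 1/8 = 3/8 = 0.375.

0.375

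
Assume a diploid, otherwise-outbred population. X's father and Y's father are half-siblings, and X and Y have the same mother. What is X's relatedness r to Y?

0.3125

With two independent routes of shared ancestry, r is the sum of the two contributions.
X and Y are related in two ways: half first cousins through their fathers (r = 1/16) and half-sibs through their shared mother (r = 1/4).
r = 1/16 + 1/4 = 0.3125.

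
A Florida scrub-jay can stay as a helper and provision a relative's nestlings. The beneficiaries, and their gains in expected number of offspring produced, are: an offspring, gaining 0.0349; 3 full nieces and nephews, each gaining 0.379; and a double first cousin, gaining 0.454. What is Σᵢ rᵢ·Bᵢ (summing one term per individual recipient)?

0.4152

r to an offspring = 1/2 (one parent–offspring link: r = (1/2)^1 = 1/2).
r to a full niece or nephew = 1/4 (full aunt/uncle↔niece/nephew: two paths of length 3 through the shared grandparent pair: r = 2·(1/2)^3 = 1/4).
r to a double first cousin = 1/4 (double first cousins share both grandparent pairs — four paths of length 4: r = 4·(1/2)^4 = 1/4).
Summing one r·B term per recipient: 1·0.5·0.0349 + 3·0.25·0.379 + 1·0.25·0.454 = 0.4152.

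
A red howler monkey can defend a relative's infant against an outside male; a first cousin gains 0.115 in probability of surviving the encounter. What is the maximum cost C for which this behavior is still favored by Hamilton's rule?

0.014375

r to a first cousin = 1/8 (first cousins share one grandparent pair — two paths of length 4: r = 2·(1/2)^4 = 1/8).
Hamilton's rule: n·r·B > C, so the trait is favored while C < n·r·B = 1·0.125·0.115 = 0.014375.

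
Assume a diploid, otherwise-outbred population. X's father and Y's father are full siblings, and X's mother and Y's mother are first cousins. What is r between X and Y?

0.15625

With two independent routes of shared ancestry, r is the sum of the two contributions.
X and Y are related in two ways: first cousins through their fathers (r = 1/8) and second cousins through their mothers (r = 1/32).
r = 1/8 + 1/32 = 0.15625.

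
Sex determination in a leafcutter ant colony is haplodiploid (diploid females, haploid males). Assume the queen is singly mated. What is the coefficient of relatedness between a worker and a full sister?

0.75

Haplodiploid full sisters inherit their father's entire haploid genome identically (contributing 1/2) and on average half of their mother's contribution (1/2 · 1/2 = 1/4); r = 1/2 + 1/4 = 3/4.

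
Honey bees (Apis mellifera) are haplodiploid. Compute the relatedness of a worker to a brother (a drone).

0.25

Her haploid brother carries none of their father's genes and a random half of their mother's genome; that half matches the maternal half of her own genome with probability 1/2: r = 1/2 · 1/2 = 1/4.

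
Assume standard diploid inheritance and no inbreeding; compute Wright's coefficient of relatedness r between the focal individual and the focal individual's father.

Each parent–offspring link contributes a factor of 1/2, and independent paths through distinct common ancestors add.
One parent–offspring link: r = (1/2)^1 = 1/2.

0.5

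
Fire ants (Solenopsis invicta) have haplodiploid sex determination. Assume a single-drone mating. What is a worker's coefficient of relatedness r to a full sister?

Haplodiploid full sisters inherit their father's entire haploid genome identically (contributing 1/2) and on average half of their mother's contribution (1/2 · 1/2 = 1/4); r = 1/2 + 1/4 = 3/4.

0.75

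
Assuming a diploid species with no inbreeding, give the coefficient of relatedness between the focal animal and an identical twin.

Monozygotic twins share every allele identical by descent: r = 1.

1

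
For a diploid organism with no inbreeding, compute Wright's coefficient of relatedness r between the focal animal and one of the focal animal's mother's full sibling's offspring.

0.125

Each parent–offspring link contributes a factor of 1/2, and independent paths through distinct common ancestors add.
First cousins share one grandparent pair — two paths of length 4: r = 2·(1/2)^4 = 1/8.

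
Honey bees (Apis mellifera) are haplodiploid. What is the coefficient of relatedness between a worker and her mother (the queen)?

0.5

One meiotic link between diploid queen and diploid daughter: r = 1/2.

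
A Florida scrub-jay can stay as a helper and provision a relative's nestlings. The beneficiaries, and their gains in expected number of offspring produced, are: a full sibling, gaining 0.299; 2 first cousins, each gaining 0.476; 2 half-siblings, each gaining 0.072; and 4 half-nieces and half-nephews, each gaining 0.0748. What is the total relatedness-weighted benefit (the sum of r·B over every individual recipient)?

r to a full sibling = 1/2 (full sibs share both parents — two paths of length 2: r = 2·(1/2)^2 = 1/2).
r to a first cousin = 0.125 (first cousins share one grandparent pair — two paths of length 4: r = 2·(1/2)^4 = 1/8).
r to a half-sibling = 0.25 (half-sibs share one parent — one path of length 2: r = (1/2)^2 = 1/4).
r to a half-niece or half-nephew = 1/8 (half-aunt/uncle↔niece/nephew: one path of length 3: r = (1/2)^3 = 1/8).
Summing one r·B term per recipient: 1·0.5·0.299 + 2·0.125·0.476 + 2·0.25·0.072 + 4·0.125·0.0748 = 0.3419.

0.3419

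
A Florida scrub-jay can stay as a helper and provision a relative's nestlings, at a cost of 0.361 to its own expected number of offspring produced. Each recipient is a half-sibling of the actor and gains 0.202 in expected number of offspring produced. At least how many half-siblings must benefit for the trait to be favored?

r to a half-sibling = 0.25 (half-sibs share one parent — one path of length 2: r = (1/2)^2 = 1/4).
Hamilton's rule: n·r·B > C  ⇒  n > C/(r·B) = 0.361/(0.25·0.202) = 7.149.
The smallest integer exceeding 7.149 is 8.

8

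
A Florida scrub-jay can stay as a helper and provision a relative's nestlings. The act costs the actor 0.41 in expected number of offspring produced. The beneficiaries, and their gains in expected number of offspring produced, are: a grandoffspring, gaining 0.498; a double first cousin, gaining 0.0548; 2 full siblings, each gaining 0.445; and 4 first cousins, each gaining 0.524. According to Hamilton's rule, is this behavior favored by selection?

Yes

Hamilton's rule: the trait is favored when the sum of r·B over every recipient exceeds the actor's cost C.
r to a grandoffspring = 1/4 (two parent–offspring links: r = (1/2)^2 = 1/4).
r to a double first cousin = 0.25 (double first cousins share both grandparent pairs — four paths of length 4: r = 4·(1/2)^4 = 1/4).
r to a full sibling = 0.5 (full sibs share both parents — two paths of length 2: r = 2·(1/2)^2 = 1/2).
r to a first cousin = 1/8 (first cousins share one grandparent pair — two paths of length 4: r = 2·(1/2)^4 = 1/8).
Summing one r·B term per recipient: 1·0.25·0.498 + 1·0.25·0.0548 + 2·0.5·0.445 + 4·0.125·0.524 = 0.8452.
0.8452 > 0.41: the indirect benefit exceeds the cost.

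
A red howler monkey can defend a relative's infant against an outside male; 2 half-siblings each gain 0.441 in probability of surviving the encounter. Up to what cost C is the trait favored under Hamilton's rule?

r to a half-sibling = 0.25 (half-sibs share one parent — one path of length 2: r = (1/2)^2 = 1/4).
Hamilton's rule: n·r·B > C, so the trait is favored while C < n·r·B = 2·0.25·0.441 = 0.2205.

0.2205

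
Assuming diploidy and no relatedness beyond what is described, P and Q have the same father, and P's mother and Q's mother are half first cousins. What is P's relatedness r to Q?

With two independent routes of shared ancestry, r is the sum of the two contributions.
P and Q are related in two ways: half-sibs through their shared father (r = 1/4) and half second cousins through their mothers (r = 1/64).
r = 1/4 + 1/64 = 17/64 = 0.265625.

0.265625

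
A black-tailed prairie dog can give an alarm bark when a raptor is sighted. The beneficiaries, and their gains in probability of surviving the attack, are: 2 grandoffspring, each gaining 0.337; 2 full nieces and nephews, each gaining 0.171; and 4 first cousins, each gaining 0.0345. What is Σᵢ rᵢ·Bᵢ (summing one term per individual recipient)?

r to a grandoffspring = 1/4 (two parent–offspring links: r = (1/2)^2 = 1/4).
r to a full niece or nephew = 0.25 (full aunt/uncle↔niece/nephew: two paths of length 3 through the shared grandparent pair: r = 2·(1/2)^3 = 1/4).
r to a first cousin = 1/8 (first cousins share one grandparent pair — two paths of length 4: r = 2·(1/2)^4 = 1/8).
Summing one r·B term per recipient: 2·0.25·0.337 + 2·0.25·0.171 + 4·0.125·0.0345 = 0.27125.

0.27125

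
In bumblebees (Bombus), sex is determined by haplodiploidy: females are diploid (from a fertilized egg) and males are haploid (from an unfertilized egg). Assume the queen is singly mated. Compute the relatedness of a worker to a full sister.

0.75

Haplodiploid full sisters inherit their father's entire haploid genome identically (contributing 1/2) and on average half of their mother's contribution (1/2 · 1/2 = 1/4); r = 1/2 + 1/4 = 3/4.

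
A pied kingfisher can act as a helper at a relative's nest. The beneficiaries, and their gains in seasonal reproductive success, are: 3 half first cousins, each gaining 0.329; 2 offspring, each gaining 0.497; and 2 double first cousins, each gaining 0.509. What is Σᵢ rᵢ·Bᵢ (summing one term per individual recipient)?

0.8131875

r to a half first cousin = 0.0625 (half first cousins share one grandparent — one path of length 4: r = (1/2)^4 = 1/16).
r to an offspring = 0.5 (one parent–offspring link: r = (1/2)^1 = 1/2).
r to a double first cousin = 1/4 (double first cousins share both grandparent pairs — four paths of length 4: r = 4·(1/2)^4 = 1/4).
Summing one r·B term per recipient: 3·0.0625·0.329 + 2·0.5·0.497 + 2·0.25·0.509 = 0.8131875.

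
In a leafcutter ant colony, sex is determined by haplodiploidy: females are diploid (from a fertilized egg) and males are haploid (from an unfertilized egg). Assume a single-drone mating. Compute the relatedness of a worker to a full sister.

Haplodiploid full sisters inherit their father's entire haploid genome identically (contributing 1/2) and on average half of their mother's contribution (1/2 · 1/2 = 1/4); r = 1/2 + 1/4 = 3/4.

0.75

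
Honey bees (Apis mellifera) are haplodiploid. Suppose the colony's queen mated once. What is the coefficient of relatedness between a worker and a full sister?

0.75

Haplodiploid full sisters inherit their father's entire haploid genome identically (contributing 1/2) and on average half of their mother's contribution (1/2 · 1/2 = 1/4); r = 1/2 + 1/4 = 3/4.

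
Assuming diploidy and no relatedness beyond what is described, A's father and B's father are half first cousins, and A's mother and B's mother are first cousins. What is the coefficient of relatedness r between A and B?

0.046875

Wright's path rule: contributions from independent ancestry routes add.
A and B are related in two ways: half second cousins through their fathers (r = 1/64) and second cousins through their mothers (r = 1/32).
r = 1/64 + 1/32 = 3/64 = 0.046875.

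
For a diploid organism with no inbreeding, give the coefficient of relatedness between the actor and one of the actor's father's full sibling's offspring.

0.125

Each parent–offspring link contributes a factor of 1/2, and independent paths through distinct common ancestors add.
First cousins share one grandparent pair — two paths of length 4: r = 2·(1/2)^4 = 1/8.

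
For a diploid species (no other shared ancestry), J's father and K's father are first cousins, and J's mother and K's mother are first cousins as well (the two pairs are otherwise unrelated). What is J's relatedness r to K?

0.0625

Relatedness sums over independent paths through distinct common ancestors.
J and K are related in two ways: second cousins through their fathers (r = 1/32) and second cousins through their mothers (r = 1/32).
r = 1/32 + 1/32 = 0.0625.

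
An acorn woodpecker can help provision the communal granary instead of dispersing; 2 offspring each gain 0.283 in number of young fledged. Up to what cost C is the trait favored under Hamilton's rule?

r to an offspring = 0.5 (one parent–offspring link: r = (1/2)^1 = 1/2).
Hamilton's rule: n·r·B > C, so the trait is favored while C < n·r·B = 2·0.5·0.283 = 0.283.

0.283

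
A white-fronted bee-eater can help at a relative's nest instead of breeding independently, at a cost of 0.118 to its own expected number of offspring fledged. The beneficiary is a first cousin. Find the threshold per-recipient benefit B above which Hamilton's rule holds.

0.944

r to a first cousin = 0.125 (first cousins share one grandparent pair — two paths of length 4: r = 2·(1/2)^4 = 1/8).
Hamilton's rule with n recipients of equal r: n·r·B > C, so B > C/(n·r) = 0.118/(1·0.125) = 0.944.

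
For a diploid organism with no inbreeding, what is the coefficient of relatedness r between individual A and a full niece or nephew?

Each parent–offspring link contributes a factor of 1/2, and independent paths through distinct common ancestors add.
Full aunt/uncle↔niece/nephew: two paths of length 3 through the shared grandparent pair: r = 2·(1/2)^3 = 1/4.

0.25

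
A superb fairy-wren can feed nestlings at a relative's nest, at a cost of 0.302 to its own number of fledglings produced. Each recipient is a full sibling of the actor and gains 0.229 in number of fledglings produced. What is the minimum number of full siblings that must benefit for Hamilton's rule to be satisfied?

3

r to a full sibling = 1/2 (full sibs share both parents — two paths of length 2: r = 2·(1/2)^2 = 1/2).
Hamilton's rule: n·r·B > C  ⇒  n > C/(r·B) = 0.302/(0.5·0.229) = 2.638.
The smallest integer exceeding 2.638 is 3.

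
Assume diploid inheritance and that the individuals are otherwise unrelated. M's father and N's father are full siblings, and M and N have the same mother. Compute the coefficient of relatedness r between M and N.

0.375

Relatedness sums over independent paths through distinct common ancestors.
M and N are related in two ways: first cousins through their fathers (r = 1/8) and half-sibs through their shared mother (r = 1/4).
r = 1/8 + 1/4 = 0.375.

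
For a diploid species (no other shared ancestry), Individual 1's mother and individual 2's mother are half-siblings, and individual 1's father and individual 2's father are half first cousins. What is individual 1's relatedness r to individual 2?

0.078125

Relatedness sums over independent paths through distinct common ancestors.
Individual 1 and individual 2 are related in two ways: half first cousins through their mothers (r = 1/16) and half second cousins through their fathers (r = 1/64).
r = 1/16 + 1/64 = 5/64 = 0.078125.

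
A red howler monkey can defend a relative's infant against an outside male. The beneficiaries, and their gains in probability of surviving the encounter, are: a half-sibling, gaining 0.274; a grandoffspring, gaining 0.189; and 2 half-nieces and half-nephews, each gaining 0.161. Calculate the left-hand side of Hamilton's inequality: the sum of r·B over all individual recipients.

0.156

r to a half-sibling = 1/4 (half-sibs share one parent — one path of length 2: r = (1/2)^2 = 1/4).
r to a grandoffspring = 0.25 (two parent–offspring links: r = (1/2)^2 = 1/4).
r to a half-niece or half-nephew = 1/8 (half-aunt/uncle↔niece/nephew: one path of length 3: r = (1/2)^3 = 1/8).
Summing one r·B term per recipient: 1·0.25·0.274 + 1·0.25·0.189 + 2·0.125·0.161 = 0.156.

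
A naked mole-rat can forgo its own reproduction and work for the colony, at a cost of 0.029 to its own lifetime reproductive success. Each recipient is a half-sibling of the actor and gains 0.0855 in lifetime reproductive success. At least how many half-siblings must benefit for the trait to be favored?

2

r to a half-sibling = 1/4 (half-sibs share one parent — one path of length 2: r = (1/2)^2 = 1/4).
Hamilton's rule: n·r·B > C  ⇒  n > C/(r·B) = 0.029/(0.25·0.0855) = 1.357.
The smallest integer exceeding 1.357 is 2.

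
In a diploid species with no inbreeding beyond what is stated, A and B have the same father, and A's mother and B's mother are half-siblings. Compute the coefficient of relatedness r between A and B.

0.3125

Independent pedigree routes through distinct common ancestors add.
A and B are related in two ways: half-sibs through their shared father (r = 1/4) and half first cousins through their mothers (r = 1/16).
r = 1/4 + 1/16 = 0.3125.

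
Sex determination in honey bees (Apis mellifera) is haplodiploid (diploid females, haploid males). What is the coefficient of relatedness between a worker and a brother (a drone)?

Her haploid brother carries none of their father's genes and a random half of their mother's genome; that half matches the maternal half of her own genome with probability 1/2: r = 1/2 · 1/2 = 1/4.

0.25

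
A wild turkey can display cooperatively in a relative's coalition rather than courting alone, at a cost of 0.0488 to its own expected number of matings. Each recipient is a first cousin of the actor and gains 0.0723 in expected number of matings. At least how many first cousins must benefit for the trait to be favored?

r to a first cousin = 1/8 (first cousins share one grandparent pair — two paths of length 4: r = 2·(1/2)^4 = 1/8).
Hamilton's rule: n·r·B > C  ⇒  n > C/(r·B) = 0.0488/(0.125·0.0723) = 5.4.
The smallest integer exceeding 5.4 is 6.

6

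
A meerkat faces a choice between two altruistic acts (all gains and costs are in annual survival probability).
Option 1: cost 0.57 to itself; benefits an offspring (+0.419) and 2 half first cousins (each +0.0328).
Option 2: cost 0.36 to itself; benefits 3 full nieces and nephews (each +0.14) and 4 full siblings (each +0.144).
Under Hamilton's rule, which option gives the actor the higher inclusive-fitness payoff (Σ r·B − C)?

Option 2

Option 1: r to an offspring = 0.5.
Option 1: r to a half first cousin = 0.0625.
Option 1: Σ r·B − C = (1·0.5·0.419 + 2·0.0625·0.0328) − 0.57 = -0.3564.
Option 2: r to a full niece or nephew = 0.25.
Option 2: r to a full sibling = 0.5.
Option 2: Σ r·B − C = (3·0.25·0.14 + 4·0.5·0.144) − 0.36 = 0.033.
Option 2 has the higher net inclusive-fitness payoff.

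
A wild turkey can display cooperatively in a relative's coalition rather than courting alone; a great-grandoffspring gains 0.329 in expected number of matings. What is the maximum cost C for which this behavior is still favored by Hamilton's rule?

r to a great-grandoffspring = 1/8 (three parent–offspring links: r = (1/2)^3 = 1/8).
Hamilton's rule: n·r·B > C, so the trait is favored while C < n·r·B = 1·0.125·0.329 = 0.041125.

0.041125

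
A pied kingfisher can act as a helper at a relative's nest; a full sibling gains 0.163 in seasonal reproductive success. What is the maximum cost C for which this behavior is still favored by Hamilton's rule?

0.0815

r to a full sibling = 1/2 (full sibs share both parents — two paths of length 2: r = 2·(1/2)^2 = 1/2).
Hamilton's rule: n·r·B > C, so the trait is favored while C < n·r·B = 1·0.5·0.163 = 0.0815.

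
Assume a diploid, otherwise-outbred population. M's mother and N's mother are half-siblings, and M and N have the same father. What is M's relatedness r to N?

Relatedness sums over independent paths through distinct common ancestors.
M and N are related in two ways: half first cousins through their mothers (r = 1/16) and half-sibs through their shared father (r = 1/4).
r = 1/16 + 1/4 = 5/16 = 0.3125.

0.3125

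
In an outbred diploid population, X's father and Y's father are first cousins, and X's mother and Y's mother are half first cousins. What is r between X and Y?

With two independent routes of shared ancestry, r is the sum of the two contributions.
X and Y are related in two ways: second cousins through their fathers (r = 1/32) and half second cousins through their mothers (r = 1/64).
r = 1/32 + 1/64 = 3/64 = 0.046875.

0.046875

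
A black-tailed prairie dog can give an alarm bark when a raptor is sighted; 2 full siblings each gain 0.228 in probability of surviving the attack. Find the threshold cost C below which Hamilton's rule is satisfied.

r to a full sibling = 1/2 (full sibs share both parents — two paths of length 2: r = 2·(1/2)^2 = 1/2).
Hamilton's rule: n·r·B > C, so the trait is favored while C < n·r·B = 2·0.5·0.228 = 0.228.

0.228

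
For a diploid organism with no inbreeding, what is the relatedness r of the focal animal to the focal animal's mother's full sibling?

0.25

Each parent–offspring link contributes a factor of 1/2, and independent paths through distinct common ancestors add.
Full aunt/uncle↔niece/nephew: two paths of length 3 through the shared grandparent pair: r = 2·(1/2)^3 = 1/4.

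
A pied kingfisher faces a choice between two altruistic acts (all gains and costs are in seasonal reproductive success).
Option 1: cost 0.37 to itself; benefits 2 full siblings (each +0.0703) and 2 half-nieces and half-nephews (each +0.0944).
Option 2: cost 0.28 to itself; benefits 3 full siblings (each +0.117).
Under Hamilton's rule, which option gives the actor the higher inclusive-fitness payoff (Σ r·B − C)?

Option 1: r to a full sibling = 0.5.
Option 1: r to a half-niece or half-nephew = 0.125.
Option 1: Σ r·B − C = (2·0.5·0.0703 + 2·0.125·0.0944) − 0.37 = -0.2761.
Option 2: r to a full sibling = 0.5.
Option 2: Σ r·B − C = (3·0.5·0.117) − 0.28 = -0.1045.
Option 2 has the higher net inclusive-fitness payoff.

Option 2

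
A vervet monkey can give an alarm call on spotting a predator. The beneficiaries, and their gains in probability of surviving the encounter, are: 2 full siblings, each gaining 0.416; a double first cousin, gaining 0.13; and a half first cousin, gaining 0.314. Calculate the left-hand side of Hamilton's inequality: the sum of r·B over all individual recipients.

0.468125

r to a full sibling = 0.5 (full sibs share both parents — two paths of length 2: r = 2·(1/2)^2 = 1/2).
r to a double first cousin = 1/4 (double first cousins share both grandparent pairs — four paths of length 4: r = 4·(1/2)^4 = 1/4).
r to a half first cousin = 1/16 (half first cousins share one grandparent — one path of length 4: r = (1/2)^4 = 1/16).
Summing one r·B term per recipient: 2·0.5·0.416 + 1·0.25·0.13 + 1·0.0625·0.314 = 0.468125.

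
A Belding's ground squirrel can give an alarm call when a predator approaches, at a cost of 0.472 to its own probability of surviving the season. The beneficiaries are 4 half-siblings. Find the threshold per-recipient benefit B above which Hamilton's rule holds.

r to a half-sibling = 1/4 (half-sibs share one parent — one path of length 2: r = (1/2)^2 = 1/4).
Hamilton's rule with n recipients of equal r: n·r·B > C, so B > C/(n·r) = 0.472/(4·0.25) = 0.472.

0.472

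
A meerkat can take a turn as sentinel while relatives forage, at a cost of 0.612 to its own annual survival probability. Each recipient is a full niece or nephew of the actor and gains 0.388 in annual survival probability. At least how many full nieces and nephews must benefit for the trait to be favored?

r to a full niece or nephew = 1/4 (full aunt/uncle↔niece/nephew: two paths of length 3 through the shared grandparent pair: r = 2·(1/2)^3 = 1/4).
Hamilton's rule: n·r·B > C  ⇒  n > C/(r·B) = 0.612/(0.25·0.388) = 6.309.
The smallest integer exceeding 6.309 is 7.

7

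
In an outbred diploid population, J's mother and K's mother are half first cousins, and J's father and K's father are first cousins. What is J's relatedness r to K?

0.046875

With two independent routes of shared ancestry, r is the sum of the two contributions.
J and K are related in two ways: half second cousins through their mothers (r = 1/64) and second cousins through their fathers (r = 1/32).
r = 1/64 + 1/32 = 0.046875.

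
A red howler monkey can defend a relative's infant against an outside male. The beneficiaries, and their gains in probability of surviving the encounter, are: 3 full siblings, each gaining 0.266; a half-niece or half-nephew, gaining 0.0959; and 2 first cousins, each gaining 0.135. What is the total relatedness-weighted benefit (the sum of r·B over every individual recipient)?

r to a full sibling = 1/2 (full sibs share both parents — two paths of length 2: r = 2·(1/2)^2 = 1/2).
r to a half-niece or half-nephew = 0.125 (half-aunt/uncle↔niece/nephew: one path of length 3: r = (1/2)^3 = 1/8).
r to a first cousin = 1/8 (first cousins share one grandparent pair — two paths of length 4: r = 2·(1/2)^4 = 1/8).
Summing one r·B term per recipient: 3·0.5·0.266 + 1·0.125·0.0959 + 2·0.125·0.135 = 0.4447375.

0.4447375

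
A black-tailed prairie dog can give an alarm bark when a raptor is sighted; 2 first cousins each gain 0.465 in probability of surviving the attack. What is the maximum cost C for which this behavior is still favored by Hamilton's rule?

r to a first cousin = 0.125 (first cousins share one grandparent pair — two paths of length 4: r = 2·(1/2)^4 = 1/8).
Hamilton's rule: n·r·B > C, so the trait is favored while C < n·r·B = 2·0.125·0.465 = 0.11625.

0.11625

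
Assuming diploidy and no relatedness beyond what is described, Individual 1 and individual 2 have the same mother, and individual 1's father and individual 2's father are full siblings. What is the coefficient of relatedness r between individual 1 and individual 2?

0.375

Independent pedigree routes through distinct common ancestors add.
Individual 1 and individual 2 are related in two ways: half-sibs through their shared mother (r = 1/4) and first cousins through their fathers (r = 1/8).
r = 1/4 + 1/8 = 0.375.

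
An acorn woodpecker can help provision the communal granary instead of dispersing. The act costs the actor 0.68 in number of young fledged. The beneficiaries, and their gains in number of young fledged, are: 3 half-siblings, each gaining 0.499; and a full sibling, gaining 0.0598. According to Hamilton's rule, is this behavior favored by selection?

No

Hamilton's rule: the trait is favored when the sum of r·B over every recipient exceeds the actor's cost C.
r to a half-sibling = 0.25 (half-sibs share one parent — one path of length 2: r = (1/2)^2 = 1/4).
r to a full sibling = 0.5 (full sibs share both parents — two paths of length 2: r = 2·(1/2)^2 = 1/2).
Summing one r·B term per recipient: 3·0.25·0.499 + 1·0.5·0.0598 = 0.40415.
0.40415 < 0.68: the indirect benefit is less than the cost.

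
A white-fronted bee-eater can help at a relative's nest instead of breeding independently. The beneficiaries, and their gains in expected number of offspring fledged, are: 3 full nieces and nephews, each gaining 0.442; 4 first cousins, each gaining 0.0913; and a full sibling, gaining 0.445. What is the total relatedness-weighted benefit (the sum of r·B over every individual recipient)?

0.59965

r to a full niece or nephew = 1/4 (full aunt/uncle↔niece/nephew: two paths of length 3 through the shared grandparent pair: r = 2·(1/2)^3 = 1/4).
r to a first cousin = 1/8 (first cousins share one grandparent pair — two paths of length 4: r = 2·(1/2)^4 = 1/8).
r to a full sibling = 0.5 (full sibs share both parents — two paths of length 2: r = 2·(1/2)^2 = 1/2).
Summing one r·B term per recipient: 3·0.25·0.442 + 4·0.125·0.0913 + 1·0.5·0.445 = 0.59965.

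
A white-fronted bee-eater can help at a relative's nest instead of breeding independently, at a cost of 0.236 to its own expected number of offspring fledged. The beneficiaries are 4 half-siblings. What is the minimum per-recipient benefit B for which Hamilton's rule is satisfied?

r to a half-sibling = 0.25 (half-sibs share one parent — one path of length 2: r = (1/2)^2 = 1/4).
Hamilton's rule with n recipients of equal r: n·r·B > C, so B > C/(n·r) = 0.236/(4·0.25) = 0.236.

0.236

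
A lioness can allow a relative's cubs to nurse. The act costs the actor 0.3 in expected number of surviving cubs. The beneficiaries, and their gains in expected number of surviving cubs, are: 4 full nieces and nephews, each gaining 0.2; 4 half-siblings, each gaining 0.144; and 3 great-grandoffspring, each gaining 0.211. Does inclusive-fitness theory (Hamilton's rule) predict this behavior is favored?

Hamilton's rule: the trait is favored when the sum of r·B over every recipient exceeds the actor's cost C.
r to a full niece or nephew = 1/4 (full aunt/uncle↔niece/nephew: two paths of length 3 through the shared grandparent pair: r = 2·(1/2)^3 = 1/4).
r to a half-sibling = 0.25 (half-sibs share one parent — one path of length 2: r = (1/2)^2 = 1/4).
r to a great-grandoffspring = 0.125 (three parent–offspring links: r = (1/2)^3 = 1/8).
Summing one r·B term per recipient: 4·0.25·0.2 + 4·0.25·0.144 + 3·0.125·0.211 = 0.423125.
0.423125 > 0.3: the indirect benefit exceeds the cost.

Yes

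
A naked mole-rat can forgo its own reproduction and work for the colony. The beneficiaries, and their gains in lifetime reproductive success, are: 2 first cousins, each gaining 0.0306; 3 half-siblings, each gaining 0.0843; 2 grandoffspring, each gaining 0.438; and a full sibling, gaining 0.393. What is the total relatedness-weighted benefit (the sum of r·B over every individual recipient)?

0.486375

r to a first cousin = 1/8 (first cousins share one grandparent pair — two paths of length 4: r = 2·(1/2)^4 = 1/8).
r to a half-sibling = 0.25 (half-sibs share one parent — one path of length 2: r = (1/2)^2 = 1/4).
r to a grandoffspring = 1/4 (two parent–offspring links: r = (1/2)^2 = 1/4).
r to a full sibling = 1/2 (full sibs share both parents — two paths of length 2: r = 2·(1/2)^2 = 1/2).
Summing one r·B term per recipient: 2·0.125·0.0306 + 3·0.25·0.0843 + 2·0.25·0.438 + 1·0.5·0.393 = 0.486375.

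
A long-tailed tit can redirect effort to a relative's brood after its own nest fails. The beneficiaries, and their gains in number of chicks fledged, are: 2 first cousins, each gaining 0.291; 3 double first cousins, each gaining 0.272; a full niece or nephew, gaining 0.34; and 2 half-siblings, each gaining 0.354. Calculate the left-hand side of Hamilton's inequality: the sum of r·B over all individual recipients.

r to a first cousin = 0.125 (first cousins share one grandparent pair — two paths of length 4: r = 2·(1/2)^4 = 1/8).
r to a double first cousin = 1/4 (double first cousins share both grandparent pairs — four paths of length 4: r = 4·(1/2)^4 = 1/4).
r to a full niece or nephew = 0.25 (full aunt/uncle↔niece/nephew: two paths of length 3 through the shared grandparent pair: r = 2·(1/2)^3 = 1/4).
r to a half-sibling = 0.25 (half-sibs share one parent — one path of length 2: r = (1/2)^2 = 1/4).
Summing one r·B term per recipient: 2·0.125·0.291 + 3·0.25·0.272 + 1·0.25·0.34 + 2·0.25·0.354 = 0.53875.

0.53875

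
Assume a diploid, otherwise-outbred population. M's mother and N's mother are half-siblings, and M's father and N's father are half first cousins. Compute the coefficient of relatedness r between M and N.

0.078125

Independent pedigree routes through distinct common ancestors add.
M and N are related in two ways: half first cousins through their mothers (r = 1/16) and half second cousins through their fathers (r = 1/64).
r = 1/16 + 1/64 = 0.078125.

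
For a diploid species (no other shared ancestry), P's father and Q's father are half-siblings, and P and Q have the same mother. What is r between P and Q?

0.3125

Relatedness sums over independent paths through distinct common ancestors.
P and Q are related in two ways: half first cousins through their fathers (r = 1/16) and half-sibs through their shared mother (r = 1/4).
r = 1/16 + 1/4 = 5/16 = 0.3125.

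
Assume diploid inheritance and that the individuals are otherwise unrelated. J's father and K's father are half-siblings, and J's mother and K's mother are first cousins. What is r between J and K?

0.09375

With two independent routes of shared ancestry, r is the sum of the two contributions.
J and K are related in two ways: half first cousins through their fathers (r = 1/16) and second cousins through their mothers (r = 1/32).
r = 1/16 + 1/32 = 0.09375.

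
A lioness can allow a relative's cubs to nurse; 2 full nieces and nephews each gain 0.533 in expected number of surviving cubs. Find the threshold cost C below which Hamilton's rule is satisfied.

r to a full niece or nephew = 1/4 (full aunt/uncle↔niece/nephew: two paths of length 3 through the shared grandparent pair: r = 2·(1/2)^3 = 1/4).
Hamilton's rule: n·r·B > C, so the trait is favored while C < n·r·B = 2·0.25·0.533 = 0.2665.

0.2665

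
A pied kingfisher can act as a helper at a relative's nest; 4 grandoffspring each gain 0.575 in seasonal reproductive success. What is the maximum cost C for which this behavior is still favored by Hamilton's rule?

r to a grandoffspring = 1/4 (two parent–offspring links: r = (1/2)^2 = 1/4).
Hamilton's rule: n·r·B > C, so the trait is favored while C < n·r·B = 4·0.25·0.575 = 0.575.

0.575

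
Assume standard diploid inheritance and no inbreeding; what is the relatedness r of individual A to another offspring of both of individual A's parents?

0.5

Each parent–offspring link contributes a factor of 1/2, and independent paths through distinct common ancestors add.
Full sibs share both parents — two paths of length 2: r = 2·(1/2)^2 = 1/2.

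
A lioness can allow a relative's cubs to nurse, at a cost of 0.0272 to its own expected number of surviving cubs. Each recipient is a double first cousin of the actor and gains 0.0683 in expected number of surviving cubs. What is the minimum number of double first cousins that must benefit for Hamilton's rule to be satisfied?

2

r to a double first cousin = 0.25 (double first cousins share both grandparent pairs — four paths of length 4: r = 4·(1/2)^4 = 1/4).
Hamilton's rule: n·r·B > C  ⇒  n > C/(r·B) = 0.0272/(0.25·0.0683) = 1.593.
The smallest integer exceeding 1.593 is 2.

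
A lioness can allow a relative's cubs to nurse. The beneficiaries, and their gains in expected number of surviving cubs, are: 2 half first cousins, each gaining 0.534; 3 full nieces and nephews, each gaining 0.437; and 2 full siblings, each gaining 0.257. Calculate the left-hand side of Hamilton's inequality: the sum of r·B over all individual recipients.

0.6515

r to a half first cousin = 1/16 (half first cousins share one grandparent — one path of length 4: r = (1/2)^4 = 1/16).
r to a full niece or nephew = 0.25 (full aunt/uncle↔niece/nephew: two paths of length 3 through the shared grandparent pair: r = 2·(1/2)^3 = 1/4).
r to a full sibling = 0.5 (full sibs share both parents — two paths of length 2: r = 2·(1/2)^2 = 1/2).
Summing one r·B term per recipient: 2·0.0625·0.534 + 3·0.25·0.437 + 2·0.5·0.257 = 0.6515.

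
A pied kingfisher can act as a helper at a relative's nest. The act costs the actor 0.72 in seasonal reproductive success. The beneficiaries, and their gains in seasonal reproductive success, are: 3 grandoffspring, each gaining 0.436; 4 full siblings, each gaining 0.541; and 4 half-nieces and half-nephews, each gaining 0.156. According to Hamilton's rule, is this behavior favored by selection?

Hamilton's rule: the trait is favored when the sum of r·B over every recipient exceeds the actor's cost C.
r to a grandoffspring = 1/4 (two parent–offspring links: r = (1/2)^2 = 1/4).
r to a full sibling = 1/2 (full sibs share both parents — two paths of length 2: r = 2·(1/2)^2 = 1/2).
r to a half-niece or half-nephew = 1/8 (half-aunt/uncle↔niece/nephew: one path of length 3: r = (1/2)^3 = 1/8).
Summing one r·B term per recipient: 3·0.25·0.436 + 4·0.5·0.541 + 4·0.125·0.156 = 1.487.
1.487 > 0.72: the indirect benefit exceeds the cost.

Yes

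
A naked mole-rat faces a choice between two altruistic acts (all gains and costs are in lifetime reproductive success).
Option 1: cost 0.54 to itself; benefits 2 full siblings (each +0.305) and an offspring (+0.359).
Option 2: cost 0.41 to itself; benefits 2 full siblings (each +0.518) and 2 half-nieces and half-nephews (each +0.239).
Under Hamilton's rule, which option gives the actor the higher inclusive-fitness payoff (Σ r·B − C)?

Option 2

Option 1: r to a full sibling = 0.5.
Option 1: r to an offspring = 0.5.
Option 1: Σ r·B − C = (2·0.5·0.305 + 1·0.5·0.359) − 0.54 = -0.0555.
Option 2: r to a full sibling = 0.5.
Option 2: r to a half-niece or half-nephew = 0.125.
Option 2: Σ r·B − C = (2·0.5·0.518 + 2·0.125·0.239) − 0.41 = 0.16775.
Option 2 has the higher net inclusive-fitness payoff.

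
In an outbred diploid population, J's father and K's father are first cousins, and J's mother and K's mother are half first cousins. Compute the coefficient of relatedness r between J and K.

Independent pedigree routes through distinct common ancestors add.
J and K are related in two ways: second cousins through their fathers (r = 1/32) and half second cousins through their mothers (r = 1/64).
r = 1/32 + 1/64 = 3/64 = 0.046875.

0.046875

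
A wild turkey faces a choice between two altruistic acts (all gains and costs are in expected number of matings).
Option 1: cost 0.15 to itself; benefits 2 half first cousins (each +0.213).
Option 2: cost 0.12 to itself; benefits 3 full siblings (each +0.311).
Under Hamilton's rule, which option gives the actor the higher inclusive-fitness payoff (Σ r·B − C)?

Option 2

Option 1: r to a half first cousin = 0.0625.
Option 1: Σ r·B − C = (2·0.0625·0.213) − 0.15 = -0.123375.
Option 2: r to a full sibling = 0.5.
Option 2: Σ r·B − C = (3·0.5·0.311) − 0.12 = 0.3465.
Option 2 has the higher net inclusive-fitness payoff.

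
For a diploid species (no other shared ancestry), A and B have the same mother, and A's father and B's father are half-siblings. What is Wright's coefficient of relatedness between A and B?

Wright's path rule: contributions from independent ancestry routes add.
A and B are related in two ways: half-sibs through their shared mother (r = 1/4) and half first cousins through their fathers (r = 1/16).
r = 1/4 + 1/16 = 0.3125.

0.3125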